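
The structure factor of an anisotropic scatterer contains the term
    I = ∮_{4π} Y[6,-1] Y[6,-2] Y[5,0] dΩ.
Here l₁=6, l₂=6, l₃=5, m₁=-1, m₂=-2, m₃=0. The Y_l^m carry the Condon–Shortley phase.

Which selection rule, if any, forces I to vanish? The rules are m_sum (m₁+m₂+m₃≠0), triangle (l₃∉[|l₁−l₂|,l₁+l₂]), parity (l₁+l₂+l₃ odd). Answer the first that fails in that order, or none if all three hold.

azimuthal sum: -1 − 2 + 0 = -3  ✗
0 ≤ 5 ≤ 12 (triangle on l)
L = 6 + 6 + 5 = 17 (odd)

m_sum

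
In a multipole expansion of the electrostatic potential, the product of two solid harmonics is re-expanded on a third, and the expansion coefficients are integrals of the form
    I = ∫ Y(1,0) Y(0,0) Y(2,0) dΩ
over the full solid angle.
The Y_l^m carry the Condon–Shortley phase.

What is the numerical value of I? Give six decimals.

triangle: need 1≤l₃≤1, have 2; I=0

0.000000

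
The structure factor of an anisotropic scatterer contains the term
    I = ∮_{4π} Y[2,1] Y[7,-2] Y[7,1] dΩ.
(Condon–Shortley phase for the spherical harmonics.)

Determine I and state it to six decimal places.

0.077064

Checks pass: Σm=0; 16 even; l₃=7∈[5,9].
(2·2+1)(2·7+1)(2·7+1) = 1125
Δ: 2! 2! 12! / 17! → 1/185640
sum: t=0:+1/2419200 t=1:−1/518400 t=2:+1/2419200 = -1/907200
3j²(2 7 7; 0 0 0) = Δ·Π!·Σ² = 56/3315  (sign +1)
sum: t=0:+1/1209600 t=1:−1/1935360 = 1/3225600
3j²(2 7 7; 1 -2 1) = Δ·Π!·Σ² = 243/61880  (sign +1)
combine: 4πI² = 1125·56/3315·243/61880 = 3645/48841
take √, sign +1: I = 0.07706400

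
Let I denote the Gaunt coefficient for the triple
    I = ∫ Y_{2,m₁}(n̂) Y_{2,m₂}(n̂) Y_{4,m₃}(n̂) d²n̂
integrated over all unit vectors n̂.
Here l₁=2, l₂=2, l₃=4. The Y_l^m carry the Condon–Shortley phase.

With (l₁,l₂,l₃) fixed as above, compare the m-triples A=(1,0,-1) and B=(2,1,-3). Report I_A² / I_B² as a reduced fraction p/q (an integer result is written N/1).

6/7

Same 2,2,4: normalisation and zero-m 3j drop out of the ratio.
A: Δ: 0! 4! 4! / 9! → 1/630; sum: t=0:+1/24 = 1/24; 3j²(2 2 4; 1 0 -1) = Δ·Π!·Σ² = 1/21  (sign -1)
B: Δ: 0! 4! 4! / 9! → 1/630; sum: t=0:+1/144 = 1/144; 3j²(2 2 4; 2 1 -3) = Δ·Π!·Σ² = 1/18  (sign -1)
I_A²/I_B² = (1/21)/(1/18) = 6/7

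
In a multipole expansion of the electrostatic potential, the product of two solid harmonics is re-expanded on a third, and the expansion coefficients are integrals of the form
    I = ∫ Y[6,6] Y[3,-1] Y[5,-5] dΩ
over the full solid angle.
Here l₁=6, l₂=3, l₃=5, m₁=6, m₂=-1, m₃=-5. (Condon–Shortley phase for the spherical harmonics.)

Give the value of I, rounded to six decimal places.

-0.207001

m-sum 0 ✓  L=14 even ✓  3≤5≤9 ✓
Π(2lᵢ+1) = 13×7×11 = 1001
triangle coeff Δ(6,3,5) = 1/675675
Σ_t [1,3]: t=1:−1/8640 t=2:+1/2304 t=3:−1/8640 = 7/34560
(3j)²=7/429 [(6 3 5; 0 0 0)], sign=-1
Σ_t [0,0]: t=0:+1/1935360 = 1/1935360
(3j)²=3/91 [(6 3 5; 6 -1 -5)], sign=+1
⇒ 4πI² = 7/13
I = (-1)√(7/13/(4π)) = -0.20700098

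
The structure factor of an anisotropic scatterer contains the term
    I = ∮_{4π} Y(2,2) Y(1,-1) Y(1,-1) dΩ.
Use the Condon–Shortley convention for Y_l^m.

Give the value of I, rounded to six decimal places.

m-sum 0 ✓  L=4 even ✓  1≤1≤3 ✓
Π(2lᵢ+1) = 5×3×3 = 45
triangle coeff Δ(2,1,1) = 1/30
Σ_t [1,1]: t=1:−1/1 = -1/1
(3j)²=2/15 [(2 1 1; 0 0 0)], sign=+1
Σ_t [0,0]: t=0:+1/4 = 1/4
(3j)²=1/5 [(2 1 1; 2 -1 -1)], sign=+1
⇒ 4πI² = 6/5
I = (+1)√(6/5/(4π)) = 0.30901936

0.309019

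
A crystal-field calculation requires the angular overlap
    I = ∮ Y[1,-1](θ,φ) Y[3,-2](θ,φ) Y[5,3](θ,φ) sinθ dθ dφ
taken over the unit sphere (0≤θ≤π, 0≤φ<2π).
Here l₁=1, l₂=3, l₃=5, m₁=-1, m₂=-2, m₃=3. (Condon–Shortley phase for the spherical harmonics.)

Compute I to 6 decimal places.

0.000000

l₃=5 ∉ [2,4] — triangle fails ⇒ I = 0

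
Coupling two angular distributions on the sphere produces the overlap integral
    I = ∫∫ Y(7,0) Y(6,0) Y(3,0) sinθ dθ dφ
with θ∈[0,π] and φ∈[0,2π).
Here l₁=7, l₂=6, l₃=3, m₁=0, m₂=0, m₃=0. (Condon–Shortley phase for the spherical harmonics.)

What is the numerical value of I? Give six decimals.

0.144051

Checks pass: Σm=0; 16 even; l₃=3∈[1,13].
(2·7+1)(2·6+1)(2·3+1) = 1365
Δ: 10! 4! 2! / 17! → 1/2042040
sum: t=4:+1/207360 t=5:−1/57600 t=6:+1/207360 = -1/129600
3j²(7 6 3; 0 0 0) = Δ·Π!·Σ² = 168/12155  (sign +1)
(m-triple is (0,0,0) — same symbol as above.)
combine: 4πI² = 1365·168/12155·168/12155 = 592704/2272985
take √, sign +1: I = 0.14405081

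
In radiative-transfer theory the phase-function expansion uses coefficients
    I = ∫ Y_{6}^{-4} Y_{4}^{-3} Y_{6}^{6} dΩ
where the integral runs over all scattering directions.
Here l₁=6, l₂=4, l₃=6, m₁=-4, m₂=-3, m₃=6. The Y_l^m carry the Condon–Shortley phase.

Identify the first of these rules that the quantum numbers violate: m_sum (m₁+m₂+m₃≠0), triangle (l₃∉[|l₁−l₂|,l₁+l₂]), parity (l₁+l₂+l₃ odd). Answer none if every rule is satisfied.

azimuthal sum: -4 − 3 + 6 = -1  ✗
2 ≤ 6 ≤ 10 (triangle on l)
L = 6 + 4 + 6 = 16 (even)

m_sum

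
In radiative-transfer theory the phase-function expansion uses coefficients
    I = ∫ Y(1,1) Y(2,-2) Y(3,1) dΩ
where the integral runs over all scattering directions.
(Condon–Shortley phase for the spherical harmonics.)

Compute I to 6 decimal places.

-0.082589

m-sum 0 ✓  L=6 even ✓  1≤3≤3 ✓
Π(2lᵢ+1) = 3×5×7 = 105
triangle coeff Δ(1,2,3) = 1/105
Σ_t [0,0]: t=0:+1/4 = 1/4
(3j)²=3/35 [(1 2 3; 0 0 0)], sign=-1
Σ_t [0,0]: t=0:+1/48 = 1/48
(3j)²=1/105 [(1 2 3; 1 -2 1)], sign=+1
⇒ 4πI² = 3/35
I = (-1)√(3/35/(4π)) = -0.08258890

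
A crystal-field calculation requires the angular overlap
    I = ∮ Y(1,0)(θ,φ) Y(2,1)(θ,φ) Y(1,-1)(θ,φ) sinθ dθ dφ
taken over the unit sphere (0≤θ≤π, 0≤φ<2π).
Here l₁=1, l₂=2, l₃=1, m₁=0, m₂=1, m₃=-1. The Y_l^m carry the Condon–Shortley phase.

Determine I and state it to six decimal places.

m-sum 0 ✓  L=4 even ✓  1≤1≤3 ✓
Π(2lᵢ+1) = 3×5×3 = 45
triangle coeff Δ(1,2,1) = 1/30
Σ_t [1,1]: t=1:−1/1 = -1/1
(3j)²=2/15 [(1 2 1; 0 0 0)], sign=+1
Σ_t [1,1]: t=1:−1/2 = -1/2
(3j)²=1/10 [(1 2 1; 0 1 -1)], sign=-1
⇒ 4πI² = 3/5
I = (-1)√(3/5/(4π)) = -0.21850969

-0.218510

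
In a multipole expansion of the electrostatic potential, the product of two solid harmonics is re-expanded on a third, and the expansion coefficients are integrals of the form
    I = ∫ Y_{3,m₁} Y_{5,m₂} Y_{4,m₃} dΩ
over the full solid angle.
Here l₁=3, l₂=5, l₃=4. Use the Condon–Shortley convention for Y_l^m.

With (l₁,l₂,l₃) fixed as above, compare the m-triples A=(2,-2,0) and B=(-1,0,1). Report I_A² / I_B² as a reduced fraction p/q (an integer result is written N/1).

l's match ⇒ only the (l;m) 3-j factors differ between A and B.
A: triangle coeff Δ(3,5,4) = 1/180180; Σ_t [0,1]: t=0:+1/864 t=1:−1/576 = -1/1728; (3j)²=5/1287 [(3 5 4; 2 -2 0)], sign=-1
B: triangle coeff Δ(3,5,4) = 1/180180; Σ_t [2,4]: t=2:+1/288 t=3:−1/288 t=4:+1/5760 = 1/5760; (3j)²=1/12012 [(3 5 4; -1 0 1)], sign=-1
I_A²/I_B² = (5/1287)/(1/12012) = 140/3

140/3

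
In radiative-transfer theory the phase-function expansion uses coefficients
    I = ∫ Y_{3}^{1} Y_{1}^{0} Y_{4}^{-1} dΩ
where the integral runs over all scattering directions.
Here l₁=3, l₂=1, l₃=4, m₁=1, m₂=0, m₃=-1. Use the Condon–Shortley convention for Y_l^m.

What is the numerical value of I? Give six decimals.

-0.238414

m-sum 0 ✓  L=8 even ✓  2≤4≤4 ✓
Π(2lᵢ+1) = 7×3×9 = 189
triangle coeff Δ(3,1,4) = 1/252
Σ_t [0,0]: t=0:+1/36 = 1/36
(3j)²=4/63 [(3 1 4; 0 0 0)], sign=+1
Σ_t [0,0]: t=0:+1/48 = 1/48
(3j)²=5/84 [(3 1 4; 1 0 -1)], sign=-1
⇒ 4πI² = 5/7
I = (-1)√(5/7/(4π)) = -0.23841361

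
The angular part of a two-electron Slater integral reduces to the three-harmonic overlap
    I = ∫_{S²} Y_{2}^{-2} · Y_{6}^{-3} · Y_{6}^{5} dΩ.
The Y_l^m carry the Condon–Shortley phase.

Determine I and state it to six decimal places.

0.120286

Checks pass: Σm=0; 14 even; l₃=6∈[4,8].
(2·2+1)(2·6+1)(2·6+1) = 845
Δ: 2! 2! 10! / 15! → 1/90090
sum: t=0:+1/69120 t=1:−1/14400 t=2:+1/69120 = -7/172800
3j²(2 6 6; 0 0 0) = Δ·Π!·Σ² = 14/715  (sign -1)
sum: t=2:+1/1451520 = 1/1451520
3j²(2 6 6; -2 -3 5) = Δ·Π!·Σ² = 1/91  (sign -1)
combine: 4πI² = 845·14/715·1/91 = 2/11
take √, sign +1: I = 0.12028562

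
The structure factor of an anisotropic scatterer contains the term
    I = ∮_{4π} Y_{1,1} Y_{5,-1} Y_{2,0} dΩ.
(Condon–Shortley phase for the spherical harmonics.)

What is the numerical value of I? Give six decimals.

l₃=2 ∉ [4,6] — triangle fails ⇒ I = 0

0.000000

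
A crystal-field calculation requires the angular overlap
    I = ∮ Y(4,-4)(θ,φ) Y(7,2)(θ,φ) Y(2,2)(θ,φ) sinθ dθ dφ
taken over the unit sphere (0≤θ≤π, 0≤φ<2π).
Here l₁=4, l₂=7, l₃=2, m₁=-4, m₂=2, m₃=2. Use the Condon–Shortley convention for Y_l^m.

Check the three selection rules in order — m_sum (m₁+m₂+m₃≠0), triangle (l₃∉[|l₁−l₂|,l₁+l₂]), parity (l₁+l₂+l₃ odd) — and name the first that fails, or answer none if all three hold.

m₁+m₂+m₃ = -4 + 2 + 2 = 0  ✓
triangle: |4−7|=3 ≤ l₃=2 ≤ 4+7=11  ✗
parity: l₁+l₂+l₃ = 13 is odd

triangle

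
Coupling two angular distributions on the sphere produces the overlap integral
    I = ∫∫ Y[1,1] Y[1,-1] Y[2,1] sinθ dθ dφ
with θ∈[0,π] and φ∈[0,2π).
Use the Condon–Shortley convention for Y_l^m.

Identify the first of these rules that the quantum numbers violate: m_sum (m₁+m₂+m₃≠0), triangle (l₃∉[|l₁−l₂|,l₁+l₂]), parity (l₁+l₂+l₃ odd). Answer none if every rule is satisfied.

m_sum

m₁+m₂+m₃ = 1 − 1 + 1 = 1  ✗
triangle: |1−1|=0 ≤ l₃=2 ≤ 1+1=2
parity: l₁+l₂+l₃ = 4 is even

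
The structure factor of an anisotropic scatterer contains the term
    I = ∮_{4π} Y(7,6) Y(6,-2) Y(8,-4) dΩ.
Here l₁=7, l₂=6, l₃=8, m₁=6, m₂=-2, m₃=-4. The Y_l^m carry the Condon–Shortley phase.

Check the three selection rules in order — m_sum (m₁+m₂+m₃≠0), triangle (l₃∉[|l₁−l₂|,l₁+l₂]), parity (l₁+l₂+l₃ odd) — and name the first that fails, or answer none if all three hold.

m₁+m₂+m₃ = 6 − 2 − 4 = 0  ✓
triangle: |7−6|=1 ≤ l₃=8 ≤ 7+6=13  ✓
parity: l₁+l₂+l₃ = 21 is odd  ✗

parity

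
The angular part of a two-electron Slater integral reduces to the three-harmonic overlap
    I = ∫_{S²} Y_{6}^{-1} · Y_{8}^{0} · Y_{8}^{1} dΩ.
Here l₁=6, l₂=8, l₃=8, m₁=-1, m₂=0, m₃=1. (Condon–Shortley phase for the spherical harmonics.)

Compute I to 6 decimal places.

m-sum 0 ✓  L=22 even ✓  2≤8≤14 ✓
Π(2lᵢ+1) = 13×17×17 = 3757
triangle coeff Δ(6,8,8) = 1/13742520792
Σ_t [0,6]: t=0:+1/41803776000 t=1:−1/435456000 t=2:+1/39813120 t=3:−1/18662400 t=4:+1/39813120 t=5:−1/435456000 t=6:+1/41803776000 = -11/1393459200
(3j)²=600/96577 [(6 8 8; 0 0 0)], sign=-1
Σ_t [1,6]: t=1:−1/2612736000 t=2:+1/99532800 t=3:−1/24883200 t=4:+1/29859840 t=5:−1/174182400 t=6:+1/6967296000 = -11/4180377600
(3j)²=175/193154 [(6 8 8; -1 0 1)], sign=+1
⇒ 4πI² = 52500/2482597
I = (-1)√(52500/2482597/(4π)) = -0.04102245

-0.041022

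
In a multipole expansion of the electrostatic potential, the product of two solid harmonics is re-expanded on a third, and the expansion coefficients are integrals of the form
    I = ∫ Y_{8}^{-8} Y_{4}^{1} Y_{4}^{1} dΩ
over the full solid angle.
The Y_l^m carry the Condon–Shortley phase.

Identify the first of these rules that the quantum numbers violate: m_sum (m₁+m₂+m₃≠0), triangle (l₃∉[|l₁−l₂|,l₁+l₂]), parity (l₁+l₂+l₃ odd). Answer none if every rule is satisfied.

azimuthal sum: -8 + 1 + 1 = -6  ✗
4 ≤ 4 ≤ 12 (triangle on l)
L = 8 + 4 + 4 = 16 (even)

m_sum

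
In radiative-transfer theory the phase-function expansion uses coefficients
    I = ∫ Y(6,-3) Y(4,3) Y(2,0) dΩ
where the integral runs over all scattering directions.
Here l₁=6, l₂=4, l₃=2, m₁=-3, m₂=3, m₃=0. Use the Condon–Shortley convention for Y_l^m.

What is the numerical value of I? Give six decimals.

-0.165283

Rules hold: Σm=0, L=12 even, 2≤2≤10.
N = 13·9·5 = 585
Δ = 8!·4!·0!/13! = 1/6435
Racah Σ t=4..4: t=4:+1/2304 = 1/2304
⇒ 3j(6 4 2; 0 0 0)² = 5/143, sgn +1
Racah Σ t=7..7: t=7:−1/20160 = -1/20160
⇒ 3j(6 4 2; -3 3 0)² = 12/715, sgn -1
4πI² = N·(3j₀)²·(3jₘ)² = 540/1573
I = -1·√(0.343293/4π) = -0.16528277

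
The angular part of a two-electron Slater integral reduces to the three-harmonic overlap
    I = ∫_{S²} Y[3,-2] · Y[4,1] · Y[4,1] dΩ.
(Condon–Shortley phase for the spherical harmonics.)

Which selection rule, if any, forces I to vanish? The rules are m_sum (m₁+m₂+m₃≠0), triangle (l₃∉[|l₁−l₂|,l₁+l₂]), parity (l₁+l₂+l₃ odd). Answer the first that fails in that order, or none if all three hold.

Σmᵢ = 0  ✓
l₃∈[|l₁−l₂|,l₁+l₂]=[1,7], have l₃=4  ✓
Σlᵢ = 11 ⇒ odd  ✗

parity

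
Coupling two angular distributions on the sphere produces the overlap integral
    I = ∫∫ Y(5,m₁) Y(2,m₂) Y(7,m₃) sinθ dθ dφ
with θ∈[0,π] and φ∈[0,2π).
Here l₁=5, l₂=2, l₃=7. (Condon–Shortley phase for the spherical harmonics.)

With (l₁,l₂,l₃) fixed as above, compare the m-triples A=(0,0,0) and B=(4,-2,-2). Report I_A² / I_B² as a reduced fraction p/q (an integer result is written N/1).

Same 5,2,7: normalisation and zero-m 3j drop out of the ratio.
A: Δ: 0! 10! 4! / 15! → 1/15015; sum: t=0:+1/57600 = 1/57600; 3j²(5 2 7; 0 0 0) = Δ·Π!·Σ² = 21/715  (sign -1)
B: Δ: 0! 10! 4! / 15! → 1/15015; sum: t=0:+1/8709120 = 1/8709120; 3j²(5 2 7; 4 -2 -2) = Δ·Π!·Σ² = 1/3003  (sign -1)
I_A²/I_B² = (21/715)/(1/3003) = 441/5

441/5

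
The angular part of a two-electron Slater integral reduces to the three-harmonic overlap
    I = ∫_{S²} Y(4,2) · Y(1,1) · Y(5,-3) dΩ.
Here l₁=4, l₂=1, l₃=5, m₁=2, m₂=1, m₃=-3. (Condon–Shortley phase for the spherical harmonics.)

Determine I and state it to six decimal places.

-0.259847

Checks pass: Σm=0; 10 even; l₃=5∈[3,5].
(2·4+1)(2·1+1)(2·5+1) = 297
Δ: 0! 8! 2! / 11! → 1/495
sum: t=0:+1/576 = 1/576
3j²(4 1 5; 0 0 0) = Δ·Π!·Σ² = 5/99  (sign -1)
sum: t=0:+1/2880 = 1/2880
3j²(4 1 5; 2 1 -3) = Δ·Π!·Σ² = 28/495  (sign +1)
combine: 4πI² = 297·5/99·28/495 = 28/33
take √, sign -1: I = -0.25984664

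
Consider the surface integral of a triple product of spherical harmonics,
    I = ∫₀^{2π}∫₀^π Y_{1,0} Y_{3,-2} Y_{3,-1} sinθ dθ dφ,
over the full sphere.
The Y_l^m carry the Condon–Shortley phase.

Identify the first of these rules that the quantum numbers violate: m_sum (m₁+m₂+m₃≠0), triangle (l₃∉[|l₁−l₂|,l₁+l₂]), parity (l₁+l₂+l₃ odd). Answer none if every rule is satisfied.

azimuthal sum: 0 − 2 − 1 = -3  ✗
2 ≤ 3 ≤ 4 (triangle on l)
L = 1 + 3 + 3 = 7 (odd)

m_sum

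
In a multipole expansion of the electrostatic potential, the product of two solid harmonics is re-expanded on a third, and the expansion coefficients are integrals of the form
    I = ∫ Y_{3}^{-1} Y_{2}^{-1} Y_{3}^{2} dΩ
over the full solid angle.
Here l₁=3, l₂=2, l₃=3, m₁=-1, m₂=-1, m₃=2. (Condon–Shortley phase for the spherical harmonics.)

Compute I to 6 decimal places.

Checks pass: Σm=0; 8 even; l₃=3∈[1,5].
(2·3+1)(2·2+1)(2·3+1) = 245
Δ: 2! 4! 2! / 9! → 1/3780
sum: t=0:+1/24 t=1:−1/4 t=2:+1/24 = -1/6
3j²(3 2 3; 0 0 0) = Δ·Π!·Σ² = 4/105  (sign +1)
sum: t=0:+1/48 t=1:−1/12 = -1/16
3j²(3 2 3; -1 -1 2) = Δ·Π!·Σ² = 1/28  (sign +1)
combine: 4πI² = 245·4/105·1/28 = 1/3
take √, sign +1: I = 0.16286750

0.162868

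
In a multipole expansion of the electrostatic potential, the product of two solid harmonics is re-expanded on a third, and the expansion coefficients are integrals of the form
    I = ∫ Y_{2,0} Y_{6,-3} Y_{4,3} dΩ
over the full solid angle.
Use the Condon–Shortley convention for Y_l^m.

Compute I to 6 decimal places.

m-sum 0 ✓  L=12 even ✓  4≤4≤8 ✓
Π(2lᵢ+1) = 5×13×9 = 585
triangle coeff Δ(2,6,4) = 1/6435
Σ_t [2,2]: t=2:+1/2304 = 1/2304
(3j)²=5/143 [(2 6 4; 0 0 0)], sign=+1
Σ_t [2,2]: t=2:+1/20160 = 1/20160
(3j)²=12/715 [(2 6 4; 0 -3 3)], sign=-1
⇒ 4πI² = 540/1573
I = (-1)√(540/1573/(4π)) = -0.16528277

-0.165283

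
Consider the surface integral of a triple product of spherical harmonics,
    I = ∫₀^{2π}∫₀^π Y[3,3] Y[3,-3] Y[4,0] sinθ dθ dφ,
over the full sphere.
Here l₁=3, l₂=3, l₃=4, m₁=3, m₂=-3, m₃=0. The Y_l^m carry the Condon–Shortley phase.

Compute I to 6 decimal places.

-0.076935

Rules hold: Σm=0, L=10 even, 0≤4≤6.
N = 7·7·9 = 441
Δ = 2!·4!·4!/11! = 1/34650
Racah Σ t=0..2: t=0:+1/72 t=1:−1/16 t=2:+1/72 = -5/144
⇒ 3j(3 3 4; 0 0 0)² = 2/77, sgn -1
Racah Σ t=0..0: t=0:+1/1152 = 1/1152
⇒ 3j(3 3 4; 3 -3 0)² = 1/154, sgn +1
4πI² = N·(3j₀)²·(3jₘ)² = 9/121
I = -1·√(0.0743802/4π) = -0.07693494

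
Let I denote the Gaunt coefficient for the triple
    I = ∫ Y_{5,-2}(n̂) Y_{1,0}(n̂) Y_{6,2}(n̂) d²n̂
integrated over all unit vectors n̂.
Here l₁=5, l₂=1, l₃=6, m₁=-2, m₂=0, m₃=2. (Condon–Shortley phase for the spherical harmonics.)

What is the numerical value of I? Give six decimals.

0.231133

m-sum 0 ✓  L=12 even ✓  4≤6≤6 ✓
Π(2lᵢ+1) = 11×3×13 = 429
triangle coeff Δ(5,1,6) = 1/858
Σ_t [0,0]: t=0:+1/14400 = 1/14400
(3j)²=6/143 [(5 1 6; 0 0 0)], sign=+1
Σ_t [0,0]: t=0:+1/30240 = 1/30240
(3j)²=16/429 [(5 1 6; -2 0 2)], sign=+1
⇒ 4πI² = 96/143
I = (+1)√(96/143/(4π)) = 0.23113338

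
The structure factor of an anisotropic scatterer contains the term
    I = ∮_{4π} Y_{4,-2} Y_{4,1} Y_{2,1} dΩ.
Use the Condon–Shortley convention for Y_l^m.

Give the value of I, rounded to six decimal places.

0.127700

Checks pass: Σm=0; 10 even; l₃=2∈[0,8].
(2·4+1)(2·4+1)(2·2+1) = 405
Δ: 6! 2! 2! / 11! → 1/13860
sum: t=2:+1/192 t=3:−1/36 t=4:+1/192 = -5/288
3j²(4 4 2; 0 0 0) = Δ·Π!·Σ² = 20/693  (sign -1)
sum: t=4:+1/96 t=5:−1/240 = 1/160
3j²(4 4 2; -2 1 1) = Δ·Π!·Σ² = 27/1540  (sign -1)
combine: 4πI² = 405·20/693·27/1540 = 1215/5929
take √, sign +1: I = 0.12770047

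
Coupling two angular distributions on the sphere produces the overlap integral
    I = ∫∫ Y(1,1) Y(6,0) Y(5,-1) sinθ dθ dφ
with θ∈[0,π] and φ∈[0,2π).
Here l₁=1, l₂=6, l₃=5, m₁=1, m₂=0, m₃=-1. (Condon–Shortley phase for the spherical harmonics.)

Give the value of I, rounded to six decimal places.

0.158246

m-sum 0 ✓  L=12 even ✓  5≤5≤7 ✓
Π(2lᵢ+1) = 3×13×11 = 429
triangle coeff Δ(1,6,5) = 1/858
Σ_t [1,1]: t=1:−1/14400 = -1/14400
(3j)²=6/143 [(1 6 5; 0 0 0)], sign=+1
Σ_t [0,0]: t=0:+1/34560 = 1/34560
(3j)²=5/286 [(1 6 5; 1 0 -1)], sign=+1
⇒ 4πI² = 45/143
I = (+1)√(45/143/(4π)) = 0.15824621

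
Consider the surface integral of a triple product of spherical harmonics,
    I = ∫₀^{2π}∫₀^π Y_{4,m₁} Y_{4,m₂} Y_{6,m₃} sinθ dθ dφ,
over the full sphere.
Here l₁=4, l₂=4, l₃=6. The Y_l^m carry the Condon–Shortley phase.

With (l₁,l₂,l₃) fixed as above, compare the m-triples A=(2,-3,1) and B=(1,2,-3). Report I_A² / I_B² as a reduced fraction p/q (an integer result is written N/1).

Shared (l₁,l₂,l₃)=(4,4,6): N and (l;000)² cancel in I_A²/I_B².
A: Δ = 2!·6!·6!/15! = 1/1261260; Racah Σ t=0..1: t=0:+1/11520 t=1:−1/86400 = 13/172800; ⇒ 3j(4 4 6; 2 -3 1)² = 13/660, sgn -1
B: Δ = 2!·6!·6!/15! = 1/1261260; Racah Σ t=0..2: t=0:+1/51840 t=1:−1/5760 t=2:+1/11520 = -7/103680; ⇒ 3j(4 4 6; 1 2 -3)² = 7/858, sgn +1
I_A²/I_B² = (13/660)/(7/858) = 169/70

169/70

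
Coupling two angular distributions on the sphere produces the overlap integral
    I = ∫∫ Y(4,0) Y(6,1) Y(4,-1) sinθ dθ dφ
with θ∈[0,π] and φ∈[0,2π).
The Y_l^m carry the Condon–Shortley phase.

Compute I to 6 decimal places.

Checks pass: Σm=0; 14 even; l₃=4∈[2,10].
(2·4+1)(2·6+1)(2·4+1) = 1053
Δ: 6! 2! 6! / 15! → 1/1261260
sum: t=2:+1/4608 t=3:−1/1296 t=4:+1/4608 = -7/20736
3j²(4 6 4; 0 0 0) = Δ·Π!·Σ² = 20/1287  (sign -1)
sum: t=2:+1/11520 t=3:−1/1728 t=4:+1/3456 = -7/34560
3j²(4 6 4; 0 1 -1) = Δ·Π!·Σ² = 7/858  (sign +1)
combine: 4πI² = 1053·20/1287·7/858 = 210/1573
take √, sign -1: I = -0.10307192

-0.103072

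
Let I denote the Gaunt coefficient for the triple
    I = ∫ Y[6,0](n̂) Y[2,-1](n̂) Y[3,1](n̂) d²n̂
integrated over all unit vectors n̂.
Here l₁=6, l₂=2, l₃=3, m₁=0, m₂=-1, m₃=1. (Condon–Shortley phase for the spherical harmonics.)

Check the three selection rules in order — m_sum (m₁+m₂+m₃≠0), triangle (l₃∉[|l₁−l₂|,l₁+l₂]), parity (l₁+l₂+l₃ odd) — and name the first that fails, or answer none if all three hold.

triangle

Σmᵢ = 0  ✓
l₃∈[|l₁−l₂|,l₁+l₂]=[4,8], have l₃=3  ✗
Σlᵢ = 11 ⇒ odd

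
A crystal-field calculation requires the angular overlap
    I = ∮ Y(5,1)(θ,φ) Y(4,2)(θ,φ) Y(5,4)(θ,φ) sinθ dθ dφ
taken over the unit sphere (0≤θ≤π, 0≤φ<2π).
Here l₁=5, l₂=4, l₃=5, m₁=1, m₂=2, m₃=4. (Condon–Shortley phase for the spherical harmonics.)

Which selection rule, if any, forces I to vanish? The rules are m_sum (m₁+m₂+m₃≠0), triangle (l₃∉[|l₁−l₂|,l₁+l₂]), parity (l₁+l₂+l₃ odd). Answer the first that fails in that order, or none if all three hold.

Σmᵢ = 7  ✗
l₃∈[|l₁−l₂|,l₁+l₂]=[1,9], have l₃=5
Σlᵢ = 14 ⇒ even

m_sum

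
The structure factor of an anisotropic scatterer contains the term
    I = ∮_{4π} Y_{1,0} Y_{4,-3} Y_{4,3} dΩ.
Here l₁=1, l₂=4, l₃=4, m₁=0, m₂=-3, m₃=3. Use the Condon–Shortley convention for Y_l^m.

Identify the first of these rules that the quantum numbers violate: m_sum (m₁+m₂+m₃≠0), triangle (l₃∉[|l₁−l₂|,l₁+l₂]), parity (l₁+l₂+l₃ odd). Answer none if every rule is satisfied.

parity

m₁+m₂+m₃ = 0 − 3 + 3 = 0  ✓
triangle: |1−4|=3 ≤ l₃=4 ≤ 1+4=5  ✓
parity: l₁+l₂+l₃ = 9 is odd  ✗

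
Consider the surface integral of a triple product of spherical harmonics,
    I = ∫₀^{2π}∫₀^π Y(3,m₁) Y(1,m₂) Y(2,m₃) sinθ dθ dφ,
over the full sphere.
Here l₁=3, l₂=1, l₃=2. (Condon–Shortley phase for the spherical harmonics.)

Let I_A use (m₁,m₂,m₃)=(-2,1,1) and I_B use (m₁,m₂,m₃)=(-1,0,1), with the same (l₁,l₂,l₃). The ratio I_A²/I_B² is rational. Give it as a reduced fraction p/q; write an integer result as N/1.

Same 3,1,2: normalisation and zero-m 3j drop out of the ratio.
A: Δ: 2! 4! 0! / 7! → 1/105; sum: t=2:+1/12 = 1/12; 3j²(3 1 2; -2 1 1) = Δ·Π!·Σ² = 2/21  (sign -1)
B: Δ: 2! 4! 0! / 7! → 1/105; sum: t=1:−1/6 = -1/6; 3j²(3 1 2; -1 0 1) = Δ·Π!·Σ² = 8/105  (sign +1)
I_A²/I_B² = (2/21)/(8/105) = 5/4

5/4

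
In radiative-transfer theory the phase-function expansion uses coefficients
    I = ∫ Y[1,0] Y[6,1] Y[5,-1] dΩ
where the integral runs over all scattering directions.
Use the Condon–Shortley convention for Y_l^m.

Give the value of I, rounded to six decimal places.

Checks pass: Σm=0; 12 even; l₃=5∈[5,7].
(2·1+1)(2·6+1)(2·5+1) = 429
Δ: 2! 0! 10! / 13! → 1/858
sum: t=1:−1/14400 = -1/14400
3j²(1 6 5; 0 0 0) = Δ·Π!·Σ² = 6/143  (sign +1)
sum: t=1:−1/17280 = -1/17280
3j²(1 6 5; 0 1 -1) = Δ·Π!·Σ² = 35/858  (sign -1)
combine: 4πI² = 429·6/143·35/858 = 105/143
take √, sign -1: I = -0.24172507

-0.241725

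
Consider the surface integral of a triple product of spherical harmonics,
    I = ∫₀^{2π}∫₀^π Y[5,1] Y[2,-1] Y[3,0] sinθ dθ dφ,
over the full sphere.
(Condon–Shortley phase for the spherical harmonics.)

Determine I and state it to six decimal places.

-0.214318

m-sum 0 ✓  L=10 even ✓  3≤3≤7 ✓
Π(2lᵢ+1) = 11×5×7 = 385
triangle coeff Δ(5,2,3) = 1/2310
Σ_t [2,2]: t=2:+1/144 = 1/144
(3j)²=10/231 [(5 2 3; 0 0 0)], sign=-1
Σ_t [1,1]: t=1:−1/216 = -1/216
(3j)²=8/231 [(5 2 3; 1 -1 0)], sign=+1
⇒ 4πI² = 400/693
I = (-1)√(400/693/(4π)) = -0.21431790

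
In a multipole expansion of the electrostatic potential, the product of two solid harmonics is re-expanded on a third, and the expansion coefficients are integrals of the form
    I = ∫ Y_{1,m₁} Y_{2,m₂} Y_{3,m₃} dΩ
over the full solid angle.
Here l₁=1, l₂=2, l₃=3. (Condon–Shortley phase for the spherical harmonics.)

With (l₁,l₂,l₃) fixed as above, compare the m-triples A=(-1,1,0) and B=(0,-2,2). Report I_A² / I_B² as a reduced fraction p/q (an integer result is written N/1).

Same 1,2,3: normalisation and zero-m 3j drop out of the ratio.
A: Δ: 0! 2! 4! / 7! → 1/105; sum: t=0:+1/12 = 1/12; 3j²(1 2 3; -1 1 0) = Δ·Π!·Σ² = 1/35  (sign -1)
B: Δ: 0! 2! 4! / 7! → 1/105; sum: t=0:+1/24 = 1/24; 3j²(1 2 3; 0 -2 2) = Δ·Π!·Σ² = 1/21  (sign -1)
I_A²/I_B² = (1/35)/(1/21) = 3/5

3/5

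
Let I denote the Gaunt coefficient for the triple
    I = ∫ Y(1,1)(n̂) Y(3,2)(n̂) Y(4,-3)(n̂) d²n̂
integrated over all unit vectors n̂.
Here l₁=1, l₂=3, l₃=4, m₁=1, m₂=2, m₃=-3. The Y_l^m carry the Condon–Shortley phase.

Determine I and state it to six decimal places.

-0.282095

m-sum 0 ✓  L=8 even ✓  2≤4≤4 ✓
Π(2lᵢ+1) = 3×7×9 = 189
triangle coeff Δ(1,3,4) = 1/252
Σ_t [0,0]: t=0:+1/36 = 1/36
(3j)²=4/63 [(1 3 4; 0 0 0)], sign=+1
Σ_t [0,0]: t=0:+1/240 = 1/240
(3j)²=1/12 [(1 3 4; 1 2 -3)], sign=-1
⇒ 4πI² = 1/1
I = (-1)√(1/1/(4π)) = -0.28209479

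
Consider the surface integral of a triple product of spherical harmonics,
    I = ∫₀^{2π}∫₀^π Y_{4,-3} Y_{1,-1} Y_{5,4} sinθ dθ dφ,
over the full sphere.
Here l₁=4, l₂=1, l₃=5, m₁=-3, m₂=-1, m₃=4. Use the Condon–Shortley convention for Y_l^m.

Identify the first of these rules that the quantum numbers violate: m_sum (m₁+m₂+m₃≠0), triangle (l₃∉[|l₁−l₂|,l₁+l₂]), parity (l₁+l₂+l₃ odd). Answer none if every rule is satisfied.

none

Σmᵢ = 0  ✓
l₃∈[|l₁−l₂|,l₁+l₂]=[3,5], have l₃=5  ✓
Σlᵢ = 10 ⇒ even  ✓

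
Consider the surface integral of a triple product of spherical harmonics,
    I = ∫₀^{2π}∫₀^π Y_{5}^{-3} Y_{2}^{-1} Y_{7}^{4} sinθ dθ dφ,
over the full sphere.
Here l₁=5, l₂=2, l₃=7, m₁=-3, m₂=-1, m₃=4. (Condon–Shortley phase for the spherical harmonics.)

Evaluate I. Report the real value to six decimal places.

0.252127

Rules hold: Σm=0, L=14 even, 3≤7≤7.
N = 11·5·15 = 825
Δ = 0!·10!·4!/15! = 1/15015
Racah Σ t=0..0: t=0:+1/57600 = 1/57600
⇒ 3j(5 2 7; 0 0 0)² = 21/715, sgn -1
Racah Σ t=0..0: t=0:+1/483840 = 1/483840
⇒ 3j(5 2 7; -3 -1 4)² = 3/91, sgn -1
4πI² = N·(3j₀)²·(3jₘ)² = 135/169
I = +1·√(0.798817/4π) = 0.25212656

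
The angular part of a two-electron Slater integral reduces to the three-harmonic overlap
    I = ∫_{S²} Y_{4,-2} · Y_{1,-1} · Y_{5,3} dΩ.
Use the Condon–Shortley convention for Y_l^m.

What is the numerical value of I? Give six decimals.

Rules hold: Σm=0, L=10 even, 3≤5≤5.
N = 9·3·11 = 297
Δ = 0!·8!·2!/11! = 1/495
Racah Σ t=0..0: t=0:+1/576 = 1/576
⇒ 3j(4 1 5; 0 0 0)² = 5/99, sgn -1
Racah Σ t=0..0: t=0:+1/2880 = 1/2880
⇒ 3j(4 1 5; -2 -1 3)² = 28/495, sgn +1
4πI² = N·(3j₀)²·(3jₘ)² = 28/33
I = -1·√(0.848485/4π) = -0.25984664

-0.259847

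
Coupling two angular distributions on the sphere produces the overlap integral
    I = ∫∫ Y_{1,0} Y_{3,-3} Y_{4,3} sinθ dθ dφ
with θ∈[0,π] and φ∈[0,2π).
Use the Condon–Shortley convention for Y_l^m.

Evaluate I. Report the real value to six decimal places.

m-sum 0 ✓  L=8 even ✓  2≤4≤4 ✓
Π(2lᵢ+1) = 3×7×9 = 189
triangle coeff Δ(1,3,4) = 1/252
Σ_t [0,0]: t=0:+1/36 = 1/36
(3j)²=4/63 [(1 3 4; 0 0 0)], sign=+1
Σ_t [0,0]: t=0:+1/720 = 1/720
(3j)²=1/36 [(1 3 4; 0 -3 3)], sign=-1
⇒ 4πI² = 1/3
I = (-1)√(1/3/(4π)) = -0.16286750

-0.162868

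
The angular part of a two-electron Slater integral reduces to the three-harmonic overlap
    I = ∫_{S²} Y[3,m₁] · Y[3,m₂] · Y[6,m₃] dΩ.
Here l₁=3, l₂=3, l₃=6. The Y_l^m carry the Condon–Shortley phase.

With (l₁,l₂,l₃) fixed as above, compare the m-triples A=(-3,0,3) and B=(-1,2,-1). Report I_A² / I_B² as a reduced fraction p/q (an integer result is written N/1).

4/5

l's match ⇒ only the (l;m) 3-j factors differ between A and B.
A: triangle coeff Δ(3,3,6) = 1/12012; Σ_t [0,0]: t=0:+1/25920 = 1/25920; (3j)²=1/143 [(3 3 6; -3 0 3)], sign=-1
B: triangle coeff Δ(3,3,6) = 1/12012; Σ_t [0,0]: t=0:+1/5760 = 1/5760; (3j)²=5/572 [(3 3 6; -1 2 -1)], sign=-1
I_A²/I_B² = (1/143)/(5/572) = 4/5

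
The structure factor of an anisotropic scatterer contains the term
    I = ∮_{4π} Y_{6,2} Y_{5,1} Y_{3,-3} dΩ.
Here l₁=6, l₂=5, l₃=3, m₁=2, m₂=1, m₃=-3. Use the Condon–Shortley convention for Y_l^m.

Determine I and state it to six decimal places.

m-sum 0 ✓  L=14 even ✓  1≤3≤11 ✓
Π(2lᵢ+1) = 13×11×7 = 1001
triangle coeff Δ(6,5,3) = 1/675675
Σ_t [3,5]: t=3:−1/8640 t=4:+1/2304 t=5:−1/8640 = 7/34560
(3j)²=7/429 [(6 5 3; 0 0 0)], sign=-1
Σ_t [4,4]: t=4:+1/27648 = 1/27648
(3j)²=10/429 [(6 5 3; 2 1 -3)], sign=+1
⇒ 4πI² = 490/1287
I = (-1)√(490/1287/(4π)) = -0.17406195

-0.174062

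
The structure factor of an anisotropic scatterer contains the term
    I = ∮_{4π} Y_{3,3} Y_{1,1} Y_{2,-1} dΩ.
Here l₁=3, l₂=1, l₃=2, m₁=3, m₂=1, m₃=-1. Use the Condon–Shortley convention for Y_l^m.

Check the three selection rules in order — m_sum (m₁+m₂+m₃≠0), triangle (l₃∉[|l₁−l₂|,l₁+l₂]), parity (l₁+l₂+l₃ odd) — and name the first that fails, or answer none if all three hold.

Σmᵢ = 3  ✗
l₃∈[|l₁−l₂|,l₁+l₂]=[2,4], have l₃=2
Σlᵢ = 6 ⇒ even

m_sum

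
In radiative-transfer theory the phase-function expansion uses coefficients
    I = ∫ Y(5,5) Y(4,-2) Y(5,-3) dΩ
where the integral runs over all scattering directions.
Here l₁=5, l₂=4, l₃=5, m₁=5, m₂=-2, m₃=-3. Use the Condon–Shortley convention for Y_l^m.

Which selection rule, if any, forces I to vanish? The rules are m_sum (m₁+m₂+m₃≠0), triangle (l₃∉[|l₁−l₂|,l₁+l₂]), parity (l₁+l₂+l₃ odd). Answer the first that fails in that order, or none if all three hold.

none

azimuthal sum: 5 − 2 − 3 = 0  ✓
1 ≤ 5 ≤ 9 (triangle on l)  ✓
L = 5 + 4 + 5 = 14 (even)  ✓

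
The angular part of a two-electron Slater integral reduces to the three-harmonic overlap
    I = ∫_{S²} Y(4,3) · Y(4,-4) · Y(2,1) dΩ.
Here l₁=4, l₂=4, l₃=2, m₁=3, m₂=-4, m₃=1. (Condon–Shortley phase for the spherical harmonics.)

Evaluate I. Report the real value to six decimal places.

0.198645

Checks pass: Σm=0; 10 even; l₃=2∈[0,8].
(2·4+1)(2·4+1)(2·2+1) = 405
Δ: 6! 2! 2! / 11! → 1/13860
sum: t=2:+1/192 t=3:−1/36 t=4:+1/192 = -5/288
3j²(4 4 2; 0 0 0) = Δ·Π!·Σ² = 20/693  (sign -1)
sum: t=0:+1/1440 = 1/1440
3j²(4 4 2; 3 -4 1) = Δ·Π!·Σ² = 7/165  (sign -1)
combine: 4πI² = 405·20/693·7/165 = 60/121
take √, sign +1: I = 0.19864517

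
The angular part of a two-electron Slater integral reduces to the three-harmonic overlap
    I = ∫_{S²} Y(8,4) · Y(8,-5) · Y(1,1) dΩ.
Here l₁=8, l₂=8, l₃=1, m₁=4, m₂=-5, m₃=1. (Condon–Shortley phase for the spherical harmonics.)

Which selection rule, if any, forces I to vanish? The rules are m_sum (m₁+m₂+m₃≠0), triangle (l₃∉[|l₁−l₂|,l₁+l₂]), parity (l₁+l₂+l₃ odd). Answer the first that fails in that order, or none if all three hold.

m₁+m₂+m₃ = 4 − 5 + 1 = 0  ✓
triangle: |8−8|=0 ≤ l₃=1 ≤ 8+8=16  ✓
parity: l₁+l₂+l₃ = 17 is odd  ✗

parity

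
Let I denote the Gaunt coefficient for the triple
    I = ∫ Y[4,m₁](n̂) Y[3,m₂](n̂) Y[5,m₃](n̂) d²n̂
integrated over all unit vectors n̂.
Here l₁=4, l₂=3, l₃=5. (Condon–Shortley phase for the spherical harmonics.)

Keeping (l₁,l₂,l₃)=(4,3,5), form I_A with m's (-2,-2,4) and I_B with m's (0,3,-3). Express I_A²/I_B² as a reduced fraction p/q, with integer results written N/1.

8/15

l's match ⇒ only the (l;m) 3-j factors differ between A and B.
A: triangle coeff Δ(4,3,5) = 1/180180; Σ_t [0,1]: t=0:+1/8640 t=1:−1/2880 = -1/4320; (3j)²=8/429 [(4 3 5; -2 -2 4)], sign=+1
B: triangle coeff Δ(4,3,5) = 1/180180; Σ_t [2,2]: t=2:+1/2304 = 1/2304; (3j)²=5/143 [(4 3 5; 0 3 -3)], sign=+1
I_A²/I_B² = (8/429)/(5/143) = 8/15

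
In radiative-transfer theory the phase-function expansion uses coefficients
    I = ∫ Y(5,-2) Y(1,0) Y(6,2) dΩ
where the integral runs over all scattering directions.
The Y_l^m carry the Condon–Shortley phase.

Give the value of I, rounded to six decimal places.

Rules hold: Σm=0, L=12 even, 4≤6≤6.
N = 11·3·13 = 429
Δ = 0!·10!·2!/13! = 1/858
Racah Σ t=0..0: t=0:+1/14400 = 1/14400
⇒ 3j(5 1 6; 0 0 0)² = 6/143, sgn +1
Racah Σ t=0..0: t=0:+1/30240 = 1/30240
⇒ 3j(5 1 6; -2 0 2)² = 16/429, sgn +1
4πI² = N·(3j₀)²·(3jₘ)² = 96/143
I = +1·√(0.671329/4π) = 0.23113338

0.231133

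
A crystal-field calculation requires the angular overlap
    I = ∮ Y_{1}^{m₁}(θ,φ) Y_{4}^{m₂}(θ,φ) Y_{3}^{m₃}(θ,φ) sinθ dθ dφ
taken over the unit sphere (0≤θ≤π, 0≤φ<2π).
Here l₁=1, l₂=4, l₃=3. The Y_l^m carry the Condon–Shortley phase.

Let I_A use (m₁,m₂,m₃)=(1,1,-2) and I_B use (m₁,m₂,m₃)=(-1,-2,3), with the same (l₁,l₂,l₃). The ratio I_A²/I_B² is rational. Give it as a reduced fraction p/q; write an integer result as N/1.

Same 1,4,3: normalisation and zero-m 3j drop out of the ratio.
A: Δ: 2! 0! 6! / 9! → 1/252; sum: t=0:+1/240 = 1/240; 3j²(1 4 3; 1 1 -2) = Δ·Π!·Σ² = 1/84  (sign -1)
B: Δ: 2! 0! 6! / 9! → 1/252; sum: t=2:+1/1440 = 1/1440; 3j²(1 4 3; -1 -2 3) = Δ·Π!·Σ² = 1/252  (sign +1)
I_A²/I_B² = (1/84)/(1/252) = 3/1

3/1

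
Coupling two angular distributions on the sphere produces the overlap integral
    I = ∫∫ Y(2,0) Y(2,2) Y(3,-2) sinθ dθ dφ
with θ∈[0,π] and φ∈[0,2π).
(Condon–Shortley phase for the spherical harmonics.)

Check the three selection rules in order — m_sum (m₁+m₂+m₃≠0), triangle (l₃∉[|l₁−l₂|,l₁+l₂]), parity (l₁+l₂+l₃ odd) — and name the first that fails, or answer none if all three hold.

parity

m₁+m₂+m₃ = 0 + 2 − 2 = 0  ✓
triangle: |2−2|=0 ≤ l₃=3 ≤ 2+2=4  ✓
parity: l₁+l₂+l₃ = 7 is odd  ✗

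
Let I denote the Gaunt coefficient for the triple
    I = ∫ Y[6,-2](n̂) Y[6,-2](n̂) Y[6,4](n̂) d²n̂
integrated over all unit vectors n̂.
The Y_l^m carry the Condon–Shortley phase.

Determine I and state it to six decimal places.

m-sum 0 ✓  L=18 even ✓  0≤6≤12 ✓
Π(2lᵢ+1) = 13×13×13 = 2197
triangle coeff Δ(6,6,6) = 1/325909584
Σ_t [0,6]: t=0:+1/373248000 t=1:−1/1728000 t=2:+1/110592 t=3:−1/46656 t=4:+1/110592 t=5:−1/1728000 t=6:+1/373248000 = -7/1555200
(3j)²=400/46189 [(6 6 6; 0 0 0)], sign=-1
Σ_t [2,4]: t=2:+1/1658880 t=3:−1/518400 t=4:+1/1658880 = -1/1382400
(3j)²=504/46189 [(6 6 6; -2 -2 4)], sign=-1
⇒ 4πI² = 2620800/12623809
I = (+1)√(2620800/12623809/(4π)) = 0.12853364

0.128534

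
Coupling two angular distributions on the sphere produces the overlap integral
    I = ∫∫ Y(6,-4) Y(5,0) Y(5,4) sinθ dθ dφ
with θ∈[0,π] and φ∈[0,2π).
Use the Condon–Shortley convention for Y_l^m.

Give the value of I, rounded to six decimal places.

Checks pass: Σm=0; 16 even; l₃=5∈[1,11].
(2·6+1)(2·5+1)(2·5+1) = 1573
Δ: 6! 6! 4! / 17! → 1/28588560
sum: t=1:−1/345600 t=2:+1/13824 t=3:−1/5184 t=4:+1/13824 t=5:−1/345600 = -7/129600
3j²(6 5 5; 0 0 0) = Δ·Π!·Σ² = 80/7293  (sign +1)
sum: t=4:+1/207360 t=5:−1/345600 = 1/518400
3j²(6 5 5; -4 0 4) = Δ·Π!·Σ² = 12/2431  (sign -1)
combine: 4πI² = 1573·80/7293·12/2431 = 320/3757
take √, sign -1: I = -0.08232836

-0.082328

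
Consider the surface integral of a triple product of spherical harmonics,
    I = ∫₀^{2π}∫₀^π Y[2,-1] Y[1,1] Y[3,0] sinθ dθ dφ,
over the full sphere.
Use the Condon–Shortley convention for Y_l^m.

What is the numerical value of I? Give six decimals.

m-sum 0 ✓  L=6 even ✓  1≤3≤3 ✓
Π(2lᵢ+1) = 5×3×7 = 105
triangle coeff Δ(2,1,3) = 1/105
Σ_t [0,0]: t=0:+1/4 = 1/4
(3j)²=3/35 [(2 1 3; 0 0 0)], sign=-1
Σ_t [0,0]: t=0:+1/12 = 1/12
(3j)²=1/35 [(2 1 3; -1 1 0)], sign=-1
⇒ 4πI² = 9/35
I = (+1)√(9/35/(4π)) = 0.14304817

0.143048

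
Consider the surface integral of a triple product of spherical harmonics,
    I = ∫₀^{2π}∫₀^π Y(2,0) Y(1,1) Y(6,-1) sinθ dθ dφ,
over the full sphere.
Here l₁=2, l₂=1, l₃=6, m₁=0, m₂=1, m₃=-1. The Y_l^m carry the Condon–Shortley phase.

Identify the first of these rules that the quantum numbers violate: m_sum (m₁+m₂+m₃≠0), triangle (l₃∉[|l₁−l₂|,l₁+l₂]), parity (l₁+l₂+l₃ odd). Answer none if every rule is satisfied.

triangle

m₁+m₂+m₃ = 0 + 1 − 1 = 0  ✓
triangle: |2−1|=1 ≤ l₃=6 ≤ 2+1=3  ✗
parity: l₁+l₂+l₃ = 9 is odd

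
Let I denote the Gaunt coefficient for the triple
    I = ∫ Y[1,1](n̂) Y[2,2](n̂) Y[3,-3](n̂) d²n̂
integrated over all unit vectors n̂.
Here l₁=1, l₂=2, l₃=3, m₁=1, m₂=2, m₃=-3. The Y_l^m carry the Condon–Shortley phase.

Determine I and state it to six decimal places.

-0.319865

m-sum 0 ✓  L=6 even ✓  1≤3≤3 ✓
Π(2lᵢ+1) = 3×5×7 = 105
triangle coeff Δ(1,2,3) = 1/105
Σ_t [0,0]: t=0:+1/4 = 1/4
(3j)²=3/35 [(1 2 3; 0 0 0)], sign=-1
Σ_t [0,0]: t=0:+1/48 = 1/48
(3j)²=1/7 [(1 2 3; 1 2 -3)], sign=+1
⇒ 4πI² = 9/7
I = (-1)√(9/7/(4π)) = -0.31986543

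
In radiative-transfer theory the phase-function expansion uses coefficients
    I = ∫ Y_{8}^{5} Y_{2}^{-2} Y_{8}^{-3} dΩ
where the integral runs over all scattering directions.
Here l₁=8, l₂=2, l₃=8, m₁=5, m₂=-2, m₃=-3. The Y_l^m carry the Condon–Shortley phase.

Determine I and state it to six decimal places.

0.151411

m-sum 0 ✓  L=18 even ✓  6≤8≤10 ✓
Π(2lᵢ+1) = 17×5×17 = 1445
triangle coeff Δ(8,2,8) = 1/348840
Σ_t [0,2]: t=0:+1/116121600 t=1:−1/25401600 t=2:+1/116121600 = -1/45158400
(3j)²=24/1615 [(8 2 8; 0 0 0)], sign=-1
Σ_t [0,0]: t=0:+1/958003200 = 1/958003200
(3j)²=13/969 [(8 2 8; 5 -2 -3)], sign=-1
⇒ 4πI² = 104/361
I = (+1)√(104/361/(4π)) = 0.15141125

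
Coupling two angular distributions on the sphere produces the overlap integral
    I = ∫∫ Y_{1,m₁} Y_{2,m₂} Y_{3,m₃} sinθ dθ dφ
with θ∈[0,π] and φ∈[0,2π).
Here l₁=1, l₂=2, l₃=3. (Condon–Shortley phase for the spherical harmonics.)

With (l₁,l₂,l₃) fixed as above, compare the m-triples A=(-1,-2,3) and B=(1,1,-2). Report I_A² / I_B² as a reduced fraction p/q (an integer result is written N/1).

3/2

Shared (l₁,l₂,l₃)=(1,2,3): N and (l;000)² cancel in I_A²/I_B².
A: Δ = 0!·2!·4!/7! = 1/105; Racah Σ t=0..0: t=0:+1/48 = 1/48; ⇒ 3j(1 2 3; -1 -2 3)² = 1/7, sgn +1
B: Δ = 0!·2!·4!/7! = 1/105; Racah Σ t=0..0: t=0:+1/12 = 1/12; ⇒ 3j(1 2 3; 1 1 -2)² = 2/21, sgn -1
I_A²/I_B² = (1/7)/(2/21) = 3/2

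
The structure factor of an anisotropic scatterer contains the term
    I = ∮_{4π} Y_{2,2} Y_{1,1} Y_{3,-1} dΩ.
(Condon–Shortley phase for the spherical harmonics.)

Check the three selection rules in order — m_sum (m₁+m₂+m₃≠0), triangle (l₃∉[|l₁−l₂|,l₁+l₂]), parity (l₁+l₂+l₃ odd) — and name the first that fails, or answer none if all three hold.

Σmᵢ = 2  ✗
l₃∈[|l₁−l₂|,l₁+l₂]=[1,3], have l₃=3
Σlᵢ = 6 ⇒ even

m_sum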